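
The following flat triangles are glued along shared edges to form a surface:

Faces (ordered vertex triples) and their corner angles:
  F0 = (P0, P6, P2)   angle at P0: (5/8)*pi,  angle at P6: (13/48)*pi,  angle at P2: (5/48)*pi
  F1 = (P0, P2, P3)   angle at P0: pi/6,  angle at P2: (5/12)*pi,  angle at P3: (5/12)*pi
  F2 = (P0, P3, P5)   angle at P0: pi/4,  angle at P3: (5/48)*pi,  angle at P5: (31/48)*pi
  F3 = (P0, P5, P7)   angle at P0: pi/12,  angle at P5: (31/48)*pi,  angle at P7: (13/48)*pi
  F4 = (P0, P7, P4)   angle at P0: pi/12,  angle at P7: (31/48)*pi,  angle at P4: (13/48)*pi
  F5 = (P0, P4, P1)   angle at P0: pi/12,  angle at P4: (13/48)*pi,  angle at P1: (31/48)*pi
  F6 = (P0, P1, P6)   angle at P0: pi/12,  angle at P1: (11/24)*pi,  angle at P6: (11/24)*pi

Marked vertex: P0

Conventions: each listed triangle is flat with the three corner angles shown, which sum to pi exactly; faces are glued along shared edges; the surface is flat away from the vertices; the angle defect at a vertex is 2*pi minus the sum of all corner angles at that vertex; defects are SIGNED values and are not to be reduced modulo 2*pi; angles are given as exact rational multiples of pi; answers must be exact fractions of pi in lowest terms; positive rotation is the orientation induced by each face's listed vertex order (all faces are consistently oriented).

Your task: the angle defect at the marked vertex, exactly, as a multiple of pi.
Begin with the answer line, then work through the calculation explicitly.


Answer: defect(P0) = (5/8)*pi

Sum of corner angles at P0: (11/8)*pi
defect = 2*pi - (11/8)*pi


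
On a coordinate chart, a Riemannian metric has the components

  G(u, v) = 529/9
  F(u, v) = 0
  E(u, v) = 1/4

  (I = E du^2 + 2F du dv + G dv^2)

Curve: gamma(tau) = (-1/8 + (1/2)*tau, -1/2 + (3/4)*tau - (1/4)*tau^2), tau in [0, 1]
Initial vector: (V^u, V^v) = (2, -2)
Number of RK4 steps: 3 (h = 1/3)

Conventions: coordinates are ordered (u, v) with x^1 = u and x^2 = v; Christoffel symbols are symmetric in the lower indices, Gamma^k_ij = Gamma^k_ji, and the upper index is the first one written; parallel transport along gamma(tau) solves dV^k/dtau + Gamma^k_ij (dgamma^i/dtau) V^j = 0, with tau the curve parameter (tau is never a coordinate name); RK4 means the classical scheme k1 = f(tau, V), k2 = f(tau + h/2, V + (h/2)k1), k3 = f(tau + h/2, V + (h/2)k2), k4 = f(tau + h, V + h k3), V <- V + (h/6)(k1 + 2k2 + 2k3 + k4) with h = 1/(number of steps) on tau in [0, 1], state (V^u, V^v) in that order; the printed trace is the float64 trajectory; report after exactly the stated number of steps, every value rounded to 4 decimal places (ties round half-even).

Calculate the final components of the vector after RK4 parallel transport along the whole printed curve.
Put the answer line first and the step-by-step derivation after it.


Answer: V^u = 2.0000, V^v = -2.0000

gamma'(tau) = (1/2, 3/4 - (1/2)*tau); f(tau, V)^k = -Gamma^k_ij(gamma(tau)) gamma'^i(tau) V^j; h = 1/3; intermediate values shown to 6 dp
curve data and Christoffel symbols at the stage parameters:
  tau = 0.000000: gamma = (-0.125000, -0.500000), gamma' = (0.500000, 0.750000); Gamma_uuu = 0.000000, Gamma_uuv = 0.000000, Gamma_uvv = 0.000000, Gamma_vuu = 0.000000, Gamma_vuv = 0.000000, Gamma_vvv = 0.000000
  tau = 0.166667: gamma = (-0.041667, -0.381944), gamma' = (0.500000, 0.666667); Gamma_uuu = 0.000000, Gamma_uuv = 0.000000, Gamma_uvv = 0.000000, Gamma_vuu = 0.000000, Gamma_vuv = 0.000000, Gamma_vvv = 0.000000
  tau = 0.333333: gamma = (0.041667, -0.277778), gamma' = (0.500000, 0.583333); Gamma_uuu = 0.000000, Gamma_uuv = 0.000000, Gamma_uvv = 0.000000, Gamma_vuu = 0.000000, Gamma_vuv = 0.000000, Gamma_vvv = 0.000000
  tau = 0.500000: gamma = (0.125000, -0.187500), gamma' = (0.500000, 0.500000); Gamma_uuu = 0.000000, Gamma_uuv = 0.000000, Gamma_uvv = 0.000000, Gamma_vuu = 0.000000, Gamma_vuv = 0.000000, Gamma_vvv = 0.000000
  tau = 0.666667: gamma = (0.208333, -0.111111), gamma' = (0.500000, 0.416667); Gamma_uuu = 0.000000, Gamma_uuv = 0.000000, Gamma_uvv = 0.000000, Gamma_vuu = 0.000000, Gamma_vuv = 0.000000, Gamma_vvv = 0.000000
  tau = 0.833333: gamma = (0.291667, -0.048611), gamma' = (0.500000, 0.333333); Gamma_uuu = 0.000000, Gamma_uuv = 0.000000, Gamma_uvv = 0.000000, Gamma_vuu = 0.000000, Gamma_vuv = 0.000000, Gamma_vvv = 0.000000
  tau = 1.000000: gamma = (0.375000, 0.000000), gamma' = (0.500000, 0.250000); Gamma_uuu = 0.000000, Gamma_uuv = 0.000000, Gamma_uvv = 0.000000, Gamma_vuu = 0.000000, Gamma_vuv = 0.000000, Gamma_vvv = 0.000000
step 0: V^u = 2.0000, V^v = -2.0000
step 1: k1 = (0.000000, 0.000000), k2 = (0.000000, 0.000000), k3 = (0.000000, 0.000000), k4 = (0.000000, 0.000000); V <- V + (h/6)(k1 + 2k2 + 2k3 + k4): V^u = 2.0000, V^v = -2.0000
step 2: k1 = (0.000000, 0.000000), k2 = (0.000000, 0.000000), k3 = (0.000000, 0.000000), k4 = (0.000000, 0.000000); V <- V + (h/6)(k1 + 2k2 + 2k3 + k4): V^u = 2.0000, V^v = -2.0000
step 3: k1 = (0.000000, 0.000000), k2 = (0.000000, 0.000000), k3 = (0.000000, 0.000000), k4 = (0.000000, 0.000000); V <- V + (h/6)(k1 + 2k2 + 2k3 + k4): V^u = 2.0000, V^v = -2.0000


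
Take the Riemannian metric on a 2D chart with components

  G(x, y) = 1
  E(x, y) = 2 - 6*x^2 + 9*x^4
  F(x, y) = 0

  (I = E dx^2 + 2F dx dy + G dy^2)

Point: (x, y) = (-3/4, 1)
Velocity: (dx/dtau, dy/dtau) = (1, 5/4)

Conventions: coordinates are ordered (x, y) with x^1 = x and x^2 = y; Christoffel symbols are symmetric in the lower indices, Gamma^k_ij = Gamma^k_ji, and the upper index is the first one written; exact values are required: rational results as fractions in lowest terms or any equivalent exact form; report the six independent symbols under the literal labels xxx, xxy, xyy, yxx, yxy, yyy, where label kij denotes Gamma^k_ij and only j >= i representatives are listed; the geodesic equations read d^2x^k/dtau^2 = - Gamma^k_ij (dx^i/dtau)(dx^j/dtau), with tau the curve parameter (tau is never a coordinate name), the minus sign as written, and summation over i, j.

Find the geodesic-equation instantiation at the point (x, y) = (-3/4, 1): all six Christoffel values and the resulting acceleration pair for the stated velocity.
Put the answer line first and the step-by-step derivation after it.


Answer: Gamma_xxx = -792/377, Gamma_xxy = 0, Gamma_xyy = 0, Gamma_yxx = 0, Gamma_yxy = 0, Gamma_yyy = 0; accelerations (d^2x/dtau^2, d^2y/dtau^2) = (792/377, 0)

E = 377/256, F = 0, G = 1 at the point
E_x = -99/16, E_y = 0, F_x = 0, F_y = 0, G_x = 0, G_y = 0
EG - F^2 = 377/256;  g^inv = (256/377) * [[1, 0], [0, 377/256]]
first-kind symbols [ij,l] = (1/2)(d_i g_jl + d_j g_il - d_l g_ij): [xx,x] = E_x/2 = -99/32, [xx,y] = F_x - E_y/2 = 0, [xy,x] = E_y/2 = 0, [xy,y] = G_x/2 = 0, [yy,x] = F_y - G_x/2 = 0, [yy,y] = G_y/2 = 0
Gamma^x_ij = (G*[ij,x] - F*[ij,y])/(EG - F^2), Gamma^y_ij = (E*[ij,y] - F*[ij,x])/(EG - F^2)
Gamma_xxx = -792/377, Gamma_xxy = 0, Gamma_xyy = 0, Gamma_yxx = 0, Gamma_yxy = 0, Gamma_yyy = 0
d^2x/dtau^2 = -(Gamma_xxx*(1)^2 + 2*Gamma_xxy*(1)*(5/4) + Gamma_xyy*(5/4)^2) = 792/377
d^2y/dtau^2 = -(Gamma_yxx*(1)^2 + 2*Gamma_yxy*(1)*(5/4) + Gamma_yyy*(5/4)^2) = 0


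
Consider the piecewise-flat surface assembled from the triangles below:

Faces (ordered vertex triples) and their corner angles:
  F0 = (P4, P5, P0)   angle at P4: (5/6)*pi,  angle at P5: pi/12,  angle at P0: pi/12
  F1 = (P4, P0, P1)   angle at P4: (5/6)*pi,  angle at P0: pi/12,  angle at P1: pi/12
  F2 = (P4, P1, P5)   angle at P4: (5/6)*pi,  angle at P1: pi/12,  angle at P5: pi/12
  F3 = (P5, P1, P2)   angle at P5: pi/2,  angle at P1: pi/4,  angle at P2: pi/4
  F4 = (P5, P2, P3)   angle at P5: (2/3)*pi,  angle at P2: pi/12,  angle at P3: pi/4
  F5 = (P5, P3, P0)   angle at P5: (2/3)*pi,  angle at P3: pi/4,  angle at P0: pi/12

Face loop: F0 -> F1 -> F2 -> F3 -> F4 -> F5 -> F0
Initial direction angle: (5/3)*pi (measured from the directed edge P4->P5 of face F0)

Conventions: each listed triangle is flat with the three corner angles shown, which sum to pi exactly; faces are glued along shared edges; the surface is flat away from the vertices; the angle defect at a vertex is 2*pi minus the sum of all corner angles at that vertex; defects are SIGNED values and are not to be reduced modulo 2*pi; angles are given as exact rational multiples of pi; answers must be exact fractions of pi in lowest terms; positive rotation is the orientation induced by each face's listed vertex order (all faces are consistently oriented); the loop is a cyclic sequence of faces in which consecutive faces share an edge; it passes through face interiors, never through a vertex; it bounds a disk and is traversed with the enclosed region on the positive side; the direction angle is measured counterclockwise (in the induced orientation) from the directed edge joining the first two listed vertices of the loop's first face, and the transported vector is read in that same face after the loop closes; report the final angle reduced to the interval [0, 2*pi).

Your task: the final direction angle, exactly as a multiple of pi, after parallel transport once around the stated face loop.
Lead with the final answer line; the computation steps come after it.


Answer: final direction angle = (7/6)*pi

enclosed vertex P4: corner angles sum to (5/2)*pi, defect = 2*pi - (5/2)*pi = -pi/2
enclosed vertex P5: corner angles sum to 2*pi, defect = 2*pi - 2*pi = 0
holonomy = initial angle + sum of enclosed defects (mod 2*pi), positive in the induced orientation
final angle = (5/3)*pi - pi/2 = (7/6)*pi (mod 2*pi)


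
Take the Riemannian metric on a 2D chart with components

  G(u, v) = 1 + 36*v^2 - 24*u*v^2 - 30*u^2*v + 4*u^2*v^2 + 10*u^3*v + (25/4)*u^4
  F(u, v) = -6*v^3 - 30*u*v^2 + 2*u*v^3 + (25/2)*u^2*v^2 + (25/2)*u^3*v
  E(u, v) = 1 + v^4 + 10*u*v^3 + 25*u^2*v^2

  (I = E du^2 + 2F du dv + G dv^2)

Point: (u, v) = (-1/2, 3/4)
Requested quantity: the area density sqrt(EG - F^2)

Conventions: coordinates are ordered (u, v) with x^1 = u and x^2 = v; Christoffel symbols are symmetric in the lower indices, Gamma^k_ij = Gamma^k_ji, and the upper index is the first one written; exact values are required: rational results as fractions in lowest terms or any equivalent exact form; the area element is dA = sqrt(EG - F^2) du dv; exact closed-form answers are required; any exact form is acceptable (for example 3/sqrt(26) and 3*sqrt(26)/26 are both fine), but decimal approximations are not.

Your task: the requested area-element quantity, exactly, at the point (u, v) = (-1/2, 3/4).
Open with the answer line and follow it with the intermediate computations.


Answer: sqrt(EG - F^2) = sqrt(6173)/16

E = 697/256, F = 777/128, G = 1433/64; EG - F^2 = 6173/256


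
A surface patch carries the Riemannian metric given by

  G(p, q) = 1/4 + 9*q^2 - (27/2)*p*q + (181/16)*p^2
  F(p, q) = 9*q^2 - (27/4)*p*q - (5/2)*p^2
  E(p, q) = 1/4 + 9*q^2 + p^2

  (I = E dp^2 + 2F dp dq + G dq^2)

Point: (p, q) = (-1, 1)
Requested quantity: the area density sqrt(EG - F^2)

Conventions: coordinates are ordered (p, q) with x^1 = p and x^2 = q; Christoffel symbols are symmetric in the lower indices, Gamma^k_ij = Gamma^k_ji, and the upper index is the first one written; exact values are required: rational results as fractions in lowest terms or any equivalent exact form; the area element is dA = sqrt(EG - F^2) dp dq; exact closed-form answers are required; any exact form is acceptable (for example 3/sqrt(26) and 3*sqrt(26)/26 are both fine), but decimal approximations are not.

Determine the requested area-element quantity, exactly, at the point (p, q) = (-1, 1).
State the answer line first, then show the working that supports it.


Answer: sqrt(EG - F^2) = 23*sqrt(21)/8

E = 41/4, F = 53/4, G = 545/16; EG - F^2 = 11109/64


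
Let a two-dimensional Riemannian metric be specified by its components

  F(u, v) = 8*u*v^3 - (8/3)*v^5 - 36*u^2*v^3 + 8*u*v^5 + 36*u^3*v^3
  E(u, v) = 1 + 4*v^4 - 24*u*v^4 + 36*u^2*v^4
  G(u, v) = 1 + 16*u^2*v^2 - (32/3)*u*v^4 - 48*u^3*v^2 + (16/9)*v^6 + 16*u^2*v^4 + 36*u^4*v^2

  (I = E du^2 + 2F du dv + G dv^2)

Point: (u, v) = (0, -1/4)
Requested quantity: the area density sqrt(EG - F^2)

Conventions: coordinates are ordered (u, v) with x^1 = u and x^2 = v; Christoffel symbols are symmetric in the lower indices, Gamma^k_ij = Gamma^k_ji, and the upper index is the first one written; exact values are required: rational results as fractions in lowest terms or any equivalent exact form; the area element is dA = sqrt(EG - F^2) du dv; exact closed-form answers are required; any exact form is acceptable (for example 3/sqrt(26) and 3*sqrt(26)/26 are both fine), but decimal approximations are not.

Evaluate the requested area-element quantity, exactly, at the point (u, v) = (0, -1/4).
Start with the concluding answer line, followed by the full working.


Answer: sqrt(EG - F^2) = sqrt(2341)/48

E = 65/64, F = 1/384, G = 2305/2304; EG - F^2 = 2341/2304


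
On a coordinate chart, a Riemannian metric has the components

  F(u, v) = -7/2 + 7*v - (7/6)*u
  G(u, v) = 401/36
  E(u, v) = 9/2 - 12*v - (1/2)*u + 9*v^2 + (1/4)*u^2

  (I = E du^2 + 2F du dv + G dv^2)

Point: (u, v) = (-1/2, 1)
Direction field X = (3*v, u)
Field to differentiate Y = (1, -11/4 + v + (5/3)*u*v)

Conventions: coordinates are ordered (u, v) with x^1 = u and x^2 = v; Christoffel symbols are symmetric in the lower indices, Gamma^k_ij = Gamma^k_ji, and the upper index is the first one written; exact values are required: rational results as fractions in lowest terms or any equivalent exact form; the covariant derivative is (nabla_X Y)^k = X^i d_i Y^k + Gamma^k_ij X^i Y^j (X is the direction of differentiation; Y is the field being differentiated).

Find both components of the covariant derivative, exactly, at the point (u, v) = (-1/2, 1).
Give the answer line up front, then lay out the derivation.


Answer: (nabla_X Y)^u = -235808/6075, (nabla_X Y)^v = 145993/8100

E = 29/16, F = 49/12, G = 401/36 at the point
E_u = -3/4, E_v = 6, F_u = -7/6, F_v = 7, G_u = 0, G_v = 0
EG - F^2 = 225/64;  g^inv = (64/225) * [[401/36, -49/12], [-49/12, 29/16]]
first-kind symbols [ij,l] = (1/2)(d_i g_jl + d_j g_il - d_l g_ij): [uu,u] = E_u/2 = -3/8, [uu,v] = F_u - E_v/2 = -25/6, [uv,u] = E_v/2 = 3, [uv,v] = G_u/2 = 0, [vv,u] = F_v - G_u/2 = 7, [vv,v] = G_v/2 = 0
Gamma^u_ij = (G*[ij,u] - F*[ij,v])/(EG - F^2), Gamma^v_ij = (E*[ij,v] - F*[ij,u])/(EG - F^2)
Gamma_uuu = 7394/2025, Gamma_uuv = 6416/675, Gamma_uvv = 44912/2025, Gamma_vuu = -1156/675, Gamma_vuv = -784/225, Gamma_vvv = -5488/675
X = (3, -1/2), Y = (1, -31/12) at the point


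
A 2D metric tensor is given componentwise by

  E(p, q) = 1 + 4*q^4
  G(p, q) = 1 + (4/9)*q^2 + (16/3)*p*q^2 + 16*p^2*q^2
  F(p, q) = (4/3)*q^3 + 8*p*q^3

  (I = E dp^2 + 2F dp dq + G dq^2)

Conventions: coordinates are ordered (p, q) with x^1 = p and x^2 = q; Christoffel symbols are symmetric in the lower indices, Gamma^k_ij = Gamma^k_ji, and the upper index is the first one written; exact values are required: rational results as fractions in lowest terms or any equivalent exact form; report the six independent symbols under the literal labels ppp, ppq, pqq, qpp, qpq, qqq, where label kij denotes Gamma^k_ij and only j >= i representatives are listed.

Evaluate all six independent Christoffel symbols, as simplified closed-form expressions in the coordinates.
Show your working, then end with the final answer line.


E = 1 + 4*q^4; F = (4/3)*q^3 + 8*p*q^3; G = 1 + (4/9)*q^2 + (16/3)*p*q^2 + 16*p^2*q^2
Gamma^k_ij = (1/2) g^{kl} (d_i g_jl + d_j g_il - d_l g_ij), with g^inv = (1/(EG-F^2)) [[G, -F], [-F, E]]
first partials: E_p = 0, E_q = 16*q^3, F_p = 8*q^3, F_q = 4*q^2 + 24*p*q^2, G_p = (16/3)*q^2 + 32*p*q^2, G_q = (8/9)*q + (32/3)*p*q + 32*p^2*q
D = EG - F^2 = 1 + (4/9)*q^2 + (16/3)*p*q^2 + 4*q^4 + 16*p^2*q^2
expanded: Gamma^p_pp = (G E_p - 2F F_p + F E_q)/(2D), Gamma^p_pq = (G E_q - F G_p)/(2D), Gamma^p_qq = (2G F_q - G G_p - F G_q)/(2D), Gamma^q_pp = (2E F_p - E E_q - F E_p)/(2D), Gamma^q_pq = (E G_p - F E_q)/(2D), Gamma^q_qq = (E G_q - 2F F_q + F G_p)/(2D); substitute and cancel common factors

Answer: Gamma_ppp = 0, Gamma_ppq = 72*q^3/(144*p^2*q^2 + 48*p*q^2 + 36*q^4 + 4*q^2 + 9), Gamma_pqq = (72*p*q^2 + 12*q^2)/(144*p^2*q^2 + 48*p*q^2 + 36*q^4 + 4*q^2 + 9), Gamma_qpp = 0, Gamma_qpq = (144*p*q^2 + 24*q^2)/(144*p^2*q^2 + 48*p*q^2 + 36*q^4 + 4*q^2 + 9), Gamma_qqq = (144*p^2*q + 48*p*q + 4*q)/(144*p^2*q^2 + 48*p*q^2 + 36*q^4 + 4*q^2 + 9)


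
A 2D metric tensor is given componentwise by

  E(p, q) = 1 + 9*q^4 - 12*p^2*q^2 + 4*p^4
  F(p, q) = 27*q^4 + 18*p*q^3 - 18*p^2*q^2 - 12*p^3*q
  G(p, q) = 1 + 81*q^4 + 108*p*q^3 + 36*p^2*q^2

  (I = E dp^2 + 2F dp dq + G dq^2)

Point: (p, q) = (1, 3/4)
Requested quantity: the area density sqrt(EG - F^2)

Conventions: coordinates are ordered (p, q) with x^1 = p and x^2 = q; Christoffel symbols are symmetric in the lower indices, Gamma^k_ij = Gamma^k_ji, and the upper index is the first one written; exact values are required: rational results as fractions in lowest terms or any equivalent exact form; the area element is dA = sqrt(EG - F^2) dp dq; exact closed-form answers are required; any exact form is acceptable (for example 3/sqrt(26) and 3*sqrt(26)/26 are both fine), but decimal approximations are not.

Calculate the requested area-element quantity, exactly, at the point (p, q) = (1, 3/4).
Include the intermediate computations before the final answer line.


E = 281/256, F = -765/256, G = 23665/256; EG - F^2 = 11845/128

Answer: sqrt(EG - F^2) = sqrt(23690)/16


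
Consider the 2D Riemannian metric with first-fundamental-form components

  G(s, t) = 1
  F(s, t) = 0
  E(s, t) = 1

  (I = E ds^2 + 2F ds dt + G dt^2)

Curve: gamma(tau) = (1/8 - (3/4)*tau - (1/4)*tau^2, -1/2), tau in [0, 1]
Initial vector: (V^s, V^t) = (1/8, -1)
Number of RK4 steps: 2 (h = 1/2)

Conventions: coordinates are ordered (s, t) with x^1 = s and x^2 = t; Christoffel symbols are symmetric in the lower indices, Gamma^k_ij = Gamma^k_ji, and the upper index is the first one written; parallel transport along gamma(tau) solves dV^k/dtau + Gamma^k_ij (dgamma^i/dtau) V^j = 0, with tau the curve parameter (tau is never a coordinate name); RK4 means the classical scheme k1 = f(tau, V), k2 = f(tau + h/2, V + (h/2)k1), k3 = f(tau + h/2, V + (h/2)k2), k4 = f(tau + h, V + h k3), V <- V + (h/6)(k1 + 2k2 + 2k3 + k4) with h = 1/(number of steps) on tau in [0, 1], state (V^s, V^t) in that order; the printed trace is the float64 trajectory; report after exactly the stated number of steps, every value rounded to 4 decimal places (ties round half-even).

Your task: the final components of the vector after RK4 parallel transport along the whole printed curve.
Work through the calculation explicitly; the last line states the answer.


gamma'(tau) = (-3/4 - (1/2)*tau, 0); f(tau, V)^k = -Gamma^k_ij(gamma(tau)) gamma'^i(tau) V^j; h = 1/2; intermediate values shown to 6 dp
curve data and Christoffel symbols at the stage parameters:
  tau = 0.000000: gamma = (0.125000, -0.500000), gamma' = (-0.750000, 0.000000); Gamma_sss = 0.000000, Gamma_sst = 0.000000, Gamma_stt = 0.000000, Gamma_tss = 0.000000, Gamma_tst = 0.000000, Gamma_ttt = 0.000000
  tau = 0.250000: gamma = (-0.078125, -0.500000), gamma' = (-0.875000, 0.000000); Gamma_sss = 0.000000, Gamma_sst = 0.000000, Gamma_stt = 0.000000, Gamma_tss = 0.000000, Gamma_tst = 0.000000, Gamma_ttt = 0.000000
  tau = 0.500000: gamma = (-0.312500, -0.500000), gamma' = (-1.000000, 0.000000); Gamma_sss = 0.000000, Gamma_sst = 0.000000, Gamma_stt = 0.000000, Gamma_tss = 0.000000, Gamma_tst = 0.000000, Gamma_ttt = 0.000000
  tau = 0.750000: gamma = (-0.578125, -0.500000), gamma' = (-1.125000, 0.000000); Gamma_sss = 0.000000, Gamma_sst = 0.000000, Gamma_stt = 0.000000, Gamma_tss = 0.000000, Gamma_tst = 0.000000, Gamma_ttt = 0.000000
  tau = 1.000000: gamma = (-0.875000, -0.500000), gamma' = (-1.250000, 0.000000); Gamma_sss = 0.000000, Gamma_sst = 0.000000, Gamma_stt = 0.000000, Gamma_tss = 0.000000, Gamma_tst = 0.000000, Gamma_ttt = 0.000000
step 0: V^s = 0.1250, V^t = -1.0000
step 1: k1 = (0.000000, 0.000000), k2 = (0.000000, 0.000000), k3 = (0.000000, 0.000000), k4 = (0.000000, 0.000000); V <- V + (h/6)(k1 + 2k2 + 2k3 + k4): V^s = 0.1250, V^t = -1.0000
step 2: k1 = (0.000000, 0.000000), k2 = (0.000000, 0.000000), k3 = (0.000000, 0.000000), k4 = (0.000000, 0.000000); V <- V + (h/6)(k1 + 2k2 + 2k3 + k4): V^s = 0.1250, V^t = -1.0000

Answer: V^s = 0.1250, V^t = -1.0000


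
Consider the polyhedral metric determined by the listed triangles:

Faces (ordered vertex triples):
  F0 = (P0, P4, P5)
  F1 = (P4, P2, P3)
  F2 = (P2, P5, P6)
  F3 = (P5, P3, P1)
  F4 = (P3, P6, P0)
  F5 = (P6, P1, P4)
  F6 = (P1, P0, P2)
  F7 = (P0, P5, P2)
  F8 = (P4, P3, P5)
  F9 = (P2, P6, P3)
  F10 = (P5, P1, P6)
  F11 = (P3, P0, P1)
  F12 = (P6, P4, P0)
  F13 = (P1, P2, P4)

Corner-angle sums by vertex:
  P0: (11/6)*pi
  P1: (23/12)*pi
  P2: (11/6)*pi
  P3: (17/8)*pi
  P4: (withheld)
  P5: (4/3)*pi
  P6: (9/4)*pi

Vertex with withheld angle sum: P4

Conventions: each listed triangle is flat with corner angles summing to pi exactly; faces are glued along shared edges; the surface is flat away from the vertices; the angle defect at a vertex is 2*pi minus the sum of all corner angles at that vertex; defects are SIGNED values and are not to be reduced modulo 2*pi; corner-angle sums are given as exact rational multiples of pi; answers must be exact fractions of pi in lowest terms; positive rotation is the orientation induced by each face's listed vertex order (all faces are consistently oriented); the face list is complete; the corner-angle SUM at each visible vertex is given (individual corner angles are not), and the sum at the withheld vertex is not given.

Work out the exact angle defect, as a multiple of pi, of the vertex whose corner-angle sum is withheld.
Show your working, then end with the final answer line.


V = 7, E = 21, F = 14; chi = V - E + F = 0
Gauss-Bonnet: total defect = 2*pi*chi = 0; visible defects sum to (17/24)*pi

Answer: defect(P4) = (-17/24)*pi


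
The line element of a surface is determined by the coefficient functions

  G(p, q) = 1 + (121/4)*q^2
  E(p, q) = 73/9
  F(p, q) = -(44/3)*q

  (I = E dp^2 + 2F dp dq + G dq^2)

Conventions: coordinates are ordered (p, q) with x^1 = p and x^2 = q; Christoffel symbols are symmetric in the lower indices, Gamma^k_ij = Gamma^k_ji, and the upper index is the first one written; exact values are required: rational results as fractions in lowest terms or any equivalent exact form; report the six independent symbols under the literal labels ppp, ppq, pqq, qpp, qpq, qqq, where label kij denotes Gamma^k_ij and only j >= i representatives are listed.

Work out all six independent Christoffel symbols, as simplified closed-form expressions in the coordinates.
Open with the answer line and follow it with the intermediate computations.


Answer: Gamma_ppp = 0, Gamma_ppq = 0, Gamma_pqq = -528/(1089*q^2 + 292), Gamma_qpp = 0, Gamma_qpq = 0, Gamma_qqq = 1089*q/(1089*q^2 + 292)

E = 73/9; F = -(44/3)*q; G = 1 + (121/4)*q^2
Gamma^k_ij = (1/2) g^{kl} (d_i g_jl + d_j g_il - d_l g_ij), with g^inv = (1/(EG-F^2)) [[G, -F], [-F, E]]
first partials: E_p = 0, E_q = 0, F_p = 0, F_q = -44/3, G_p = 0, G_q = (121/2)*q
D = EG - F^2 = 73/9 + (121/4)*q^2
expanded: Gamma^p_pp = (G E_p - 2F F_p + F E_q)/(2D), Gamma^p_pq = (G E_q - F G_p)/(2D), Gamma^p_qq = (2G F_q - G G_p - F G_q)/(2D), Gamma^q_pp = (2E F_p - E E_q - F E_p)/(2D), Gamma^q_pq = (E G_p - F E_q)/(2D), Gamma^q_qq = (E G_q - 2F F_q + F G_p)/(2D); substitute and cancel common factors


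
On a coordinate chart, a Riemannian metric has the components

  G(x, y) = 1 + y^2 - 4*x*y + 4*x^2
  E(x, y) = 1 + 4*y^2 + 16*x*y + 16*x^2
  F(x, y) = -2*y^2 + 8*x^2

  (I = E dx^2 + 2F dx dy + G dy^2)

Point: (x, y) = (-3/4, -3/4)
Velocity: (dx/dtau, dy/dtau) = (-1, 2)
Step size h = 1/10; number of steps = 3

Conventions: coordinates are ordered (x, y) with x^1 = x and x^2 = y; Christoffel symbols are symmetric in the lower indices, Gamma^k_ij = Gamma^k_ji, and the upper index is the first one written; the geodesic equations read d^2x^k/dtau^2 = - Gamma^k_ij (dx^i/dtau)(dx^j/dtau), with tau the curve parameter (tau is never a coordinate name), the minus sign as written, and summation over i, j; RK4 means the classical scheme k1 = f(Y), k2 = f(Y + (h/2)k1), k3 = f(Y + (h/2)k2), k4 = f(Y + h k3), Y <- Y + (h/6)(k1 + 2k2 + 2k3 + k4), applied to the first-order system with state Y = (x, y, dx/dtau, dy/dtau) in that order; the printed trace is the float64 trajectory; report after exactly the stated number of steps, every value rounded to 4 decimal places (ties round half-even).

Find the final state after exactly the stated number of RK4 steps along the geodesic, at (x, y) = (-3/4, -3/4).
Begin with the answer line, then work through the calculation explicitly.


Answer: x = -1.1170, y = -0.1668, dx/dtau = -1.4151, dy/dtau = 1.8794

f(Y) = (dx/dtau, dy/dtau, -Gamma^x_ij Y'^i Y'^j, -Gamma^y_ij Y'^i Y'^j) with the Gammas evaluated at the stage position; h = 0.100000; intermediate values shown to 6 dp
step 0: x = -0.7500, y = -0.7500, dx/dtau = -1.0000, dy/dtau = 2.0000
step 1:
  k1: at (x, y) = (-0.750000, -0.750000), (dx/dtau, dy/dtau) = (-1.000000, 2.000000); Gamma_xxx = -0.825215, Gamma_xxy = -0.412607, Gamma_xyy = 0.206304, Gamma_yxx = -0.137536, Gamma_yxy = -0.068768, Gamma_yyy = 0.034384; k1 = (-1.000000, 2.000000, -1.650430, -0.275072)
  k2: at (x, y) = (-0.800000, -0.650000), (dx/dtau, dy/dtau) = (-1.082521, 1.986246); Gamma_xxx = -0.812549, Gamma_xxy = -0.406275, Gamma_xyy = 0.203137, Gamma_yxx = -0.171538, Gamma_yxy = -0.085769, Gamma_yyy = 0.042885; k2 = (-1.082521, 1.986246, -1.596331, -0.337003)
  k3: at (x, y) = (-0.804126, -0.650688), (dx/dtau, dy/dtau) = (-1.079817, 1.983150); Gamma_xxx = -0.809360, Gamma_xxy = -0.404680, Gamma_xyy = 0.202340, Gamma_yxx = -0.171544, Gamma_yxy = -0.085772, Gamma_yyy = 0.042886; k3 = (-1.079817, 1.983150, -1.585257, -0.335995)
  k4: at (x, y) = (-0.857982, -0.551685), (dx/dtau, dy/dtau) = (-1.158526, 1.966400); Gamma_xxx = -0.791346, Gamma_xxy = -0.395673, Gamma_xyy = 0.197837, Gamma_yxx = -0.203150, Gamma_yxy = -0.101575, Gamma_yyy = 0.050788; k4 = (-1.158526, 1.966400, -1.505636, -0.386519)
  Y <- Y + (h/6)(k1 + 2k2 + 2k3 + k4): x = -0.8581, y = -0.5516, dx/dtau = -1.1587, dy/dtau = 1.9665
step 2:
  k1: at (x, y) = (-0.858053, -0.551580), (dx/dtau, dy/dtau) = (-1.158654, 1.966540); Gamma_xxx = -0.791316, Gamma_xxy = -0.395658, Gamma_xyy = 0.197829, Gamma_yxx = -0.203182, Gamma_yxy = -0.101591, Gamma_yyy = 0.050796; k1 = (-1.158654, 1.966540, -1.505779, -0.386632)
  k2: at (x, y) = (-0.915986, -0.453253), (dx/dtau, dy/dtau) = (-1.233943, 1.947209); Gamma_xxx = -0.768470, Gamma_xxy = -0.384235, Gamma_xyy = 0.192117, Gamma_yxx = -0.231816, Gamma_yxy = -0.115908, Gamma_yyy = 0.057954; k2 = (-1.233943, 1.947209, -1.404789, -0.423768)
  k3: at (x, y) = (-0.919751, -0.454220), (dx/dtau, dy/dtau) = (-1.228893, 1.945352); Gamma_xxx = -0.765734, Gamma_xxy = -0.382867, Gamma_xyy = 0.191434, Gamma_yxx = -0.231231, Gamma_yxy = -0.115615, Gamma_yyy = 0.057808; k3 = (-1.228893, 1.945352, -1.398651, -0.422354)
  k4: at (x, y) = (-0.980943, -0.357045), (dx/dtau, dy/dtau) = (-1.298519, 1.924305); Gamma_xxx = -0.739535, Gamma_xxy = -0.369768, Gamma_xyy = 0.184884, Gamma_yxx = -0.255902, Gamma_yxy = -0.127951, Gamma_yyy = 0.063975; k4 = (-1.298519, 1.924305, -1.285558, -0.444842)
  Y <- Y + (h/6)(k1 + 2k2 + 2k3 + k4): x = -0.9811, y = -0.3570, dx/dtau = -1.2986, dy/dtau = 1.9245
step 3:
  k1: at (x, y) = (-0.981101, -0.356981), (dx/dtau, dy/dtau) = (-1.298624, 1.924478); Gamma_xxx = -0.739442, Gamma_xxy = -0.369721, Gamma_xyy = 0.184861, Gamma_yxx = -0.255902, Gamma_yxy = -0.127951, Gamma_yyy = 0.063976; k1 = (-1.298624, 1.924478, -1.285633, -0.444925)
  k2: at (x, y) = (-1.046032, -0.260757), (dx/dtau, dy/dtau) = (-1.362906, 1.902232); Gamma_xxx = -0.710373, Gamma_xxy = -0.355186, Gamma_xyy = 0.177593, Gamma_yxx = -0.276458, Gamma_yxy = -0.138229, Gamma_yyy = 0.069114; k2 = (-1.362906, 1.902232, -1.164778, -0.453300)
  k3: at (x, y) = (-1.049246, -0.261869), (dx/dtau, dy/dtau) = (-1.356863, 1.901813); Gamma_xxx = -0.708328, Gamma_xxy = -0.354164, Gamma_xyy = 0.177082, Gamma_yxx = -0.275579, Gamma_yxy = -0.137789, Gamma_yyy = 0.068895; k3 = (-1.356863, 1.901813, -1.164240, -0.452954)
  k4: at (x, y) = (-1.116787, -0.166799), (dx/dtau, dy/dtau) = (-1.415048, 1.879183); Gamma_xxx = -0.678102, Gamma_xxy = -0.339051, Gamma_xyy = 0.169525, Gamma_yxx = -0.291930, Gamma_yxy = -0.145965, Gamma_yyy = 0.072983; k4 = (-1.415048, 1.879183, -1.044009, -0.449457)
  Y <- Y + (h/6)(k1 + 2k2 + 2k3 + k4): x = -1.1170, y = -0.1668, dx/dtau = -1.4151, dy/dtau = 1.8794


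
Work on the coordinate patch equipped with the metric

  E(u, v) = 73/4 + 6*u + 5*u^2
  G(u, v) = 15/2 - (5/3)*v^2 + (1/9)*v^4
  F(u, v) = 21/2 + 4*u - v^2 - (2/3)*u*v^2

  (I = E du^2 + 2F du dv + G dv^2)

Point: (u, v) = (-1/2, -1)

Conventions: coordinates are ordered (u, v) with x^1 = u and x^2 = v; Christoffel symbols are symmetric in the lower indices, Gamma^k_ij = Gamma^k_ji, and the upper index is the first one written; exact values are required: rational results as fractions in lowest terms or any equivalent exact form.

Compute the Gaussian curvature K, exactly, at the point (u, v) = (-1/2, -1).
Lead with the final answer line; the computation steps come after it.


Answer: K = 1953/436921

E = 33/2, F = 47/6, G = 107/18, EG - F^2 = 661/18 at the point
E_u = 1, E_v = 0, F_u = 10/3, F_v = 4/3, G_u = 0, G_v = 26/9
E_vv = 0, F_uv = 4/3, G_uu = 0
Apply the Brioschi formula K = (det M1 - det M2)/(EG - F^2)^2 over the derivative matrices of E, F, G.
M1 = [[-E_vv/2 + F_uv - G_uu/2, E_u/2, F_u - E_v/2], [F_v - G_u/2, E, F], [G_v/2, F, G]] = [[4/3, 1/2, 10/3], [4/3, 33/2, 47/6], [13/9, 47/6, 107/18]]; det M1 = 217/36
M2 = [[0, E_v/2, G_u/2], [E_v/2, E, F], [G_u/2, F, G]] = [[0, 0, 0], [0, 33/2, 47/6], [0, 47/6, 107/18]]; det M2 = 0
det M1 - det M2 = 217/36; K = 217/36 / (661/18)^2 = 1953/436921


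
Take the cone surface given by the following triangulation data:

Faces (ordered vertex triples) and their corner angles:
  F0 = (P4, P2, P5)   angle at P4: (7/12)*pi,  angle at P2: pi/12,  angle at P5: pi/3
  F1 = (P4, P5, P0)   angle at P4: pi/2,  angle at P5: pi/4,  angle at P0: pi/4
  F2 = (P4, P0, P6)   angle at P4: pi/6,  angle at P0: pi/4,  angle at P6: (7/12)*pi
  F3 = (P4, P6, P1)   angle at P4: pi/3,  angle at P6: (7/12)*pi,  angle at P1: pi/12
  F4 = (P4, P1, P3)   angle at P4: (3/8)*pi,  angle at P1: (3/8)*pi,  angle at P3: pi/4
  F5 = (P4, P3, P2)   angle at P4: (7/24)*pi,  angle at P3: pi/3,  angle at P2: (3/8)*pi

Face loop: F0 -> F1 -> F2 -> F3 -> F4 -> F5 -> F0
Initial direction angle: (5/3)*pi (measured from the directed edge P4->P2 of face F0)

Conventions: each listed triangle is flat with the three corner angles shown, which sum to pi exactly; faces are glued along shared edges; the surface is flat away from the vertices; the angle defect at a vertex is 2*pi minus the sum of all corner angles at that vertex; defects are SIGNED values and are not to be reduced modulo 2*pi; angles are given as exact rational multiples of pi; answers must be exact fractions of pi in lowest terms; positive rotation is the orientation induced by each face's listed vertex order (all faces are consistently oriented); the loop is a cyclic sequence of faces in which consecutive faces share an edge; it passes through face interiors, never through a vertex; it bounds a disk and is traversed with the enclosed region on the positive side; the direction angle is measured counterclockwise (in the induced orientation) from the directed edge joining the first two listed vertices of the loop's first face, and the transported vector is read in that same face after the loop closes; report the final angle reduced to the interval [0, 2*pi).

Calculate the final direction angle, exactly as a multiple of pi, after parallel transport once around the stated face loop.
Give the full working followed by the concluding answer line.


enclosed vertex P4: corner angles sum to (9/4)*pi, defect = 2*pi - (9/4)*pi = -pi/4
the rotation equals the total enclosed defect, so the final angle is initial + defects (mod 2*pi)
final angle = (5/3)*pi - pi/4 = (17/12)*pi (mod 2*pi)

Answer: final direction angle = (17/12)*pi


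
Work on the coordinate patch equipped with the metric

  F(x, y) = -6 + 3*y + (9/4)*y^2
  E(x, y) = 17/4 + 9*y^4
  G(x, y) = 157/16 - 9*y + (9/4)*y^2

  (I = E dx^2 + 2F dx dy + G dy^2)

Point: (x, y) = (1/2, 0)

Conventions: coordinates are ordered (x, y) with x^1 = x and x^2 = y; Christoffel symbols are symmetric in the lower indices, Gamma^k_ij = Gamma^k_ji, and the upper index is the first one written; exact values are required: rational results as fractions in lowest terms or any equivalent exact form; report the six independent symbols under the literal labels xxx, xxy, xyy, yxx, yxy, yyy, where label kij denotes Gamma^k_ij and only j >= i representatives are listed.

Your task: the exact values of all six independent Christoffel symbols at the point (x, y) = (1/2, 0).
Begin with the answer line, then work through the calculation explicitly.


Answer: Gamma_xxx = 0, Gamma_xxy = 0, Gamma_xyy = 156/365, Gamma_yxx = 0, Gamma_yxy = 0, Gamma_yyy = -72/365

E = 17/4, F = -6, G = 157/16 at the point
E_x = 0, E_y = 0, F_x = 0, F_y = 3, G_x = 0, G_y = -9
EG - F^2 = 365/64;  g^inv = (64/365) * [[157/16, 6], [6, 17/4]]
first-kind symbols [ij,l] = (1/2)(d_i g_jl + d_j g_il - d_l g_ij): [xx,x] = E_x/2 = 0, [xx,y] = F_x - E_y/2 = 0, [xy,x] = E_y/2 = 0, [xy,y] = G_x/2 = 0, [yy,x] = F_y - G_x/2 = 3, [yy,y] = G_y/2 = -9/2
Gamma^x_ij = (G*[ij,x] - F*[ij,y])/(EG - F^2), Gamma^y_ij = (E*[ij,y] - F*[ij,x])/(EG - F^2)


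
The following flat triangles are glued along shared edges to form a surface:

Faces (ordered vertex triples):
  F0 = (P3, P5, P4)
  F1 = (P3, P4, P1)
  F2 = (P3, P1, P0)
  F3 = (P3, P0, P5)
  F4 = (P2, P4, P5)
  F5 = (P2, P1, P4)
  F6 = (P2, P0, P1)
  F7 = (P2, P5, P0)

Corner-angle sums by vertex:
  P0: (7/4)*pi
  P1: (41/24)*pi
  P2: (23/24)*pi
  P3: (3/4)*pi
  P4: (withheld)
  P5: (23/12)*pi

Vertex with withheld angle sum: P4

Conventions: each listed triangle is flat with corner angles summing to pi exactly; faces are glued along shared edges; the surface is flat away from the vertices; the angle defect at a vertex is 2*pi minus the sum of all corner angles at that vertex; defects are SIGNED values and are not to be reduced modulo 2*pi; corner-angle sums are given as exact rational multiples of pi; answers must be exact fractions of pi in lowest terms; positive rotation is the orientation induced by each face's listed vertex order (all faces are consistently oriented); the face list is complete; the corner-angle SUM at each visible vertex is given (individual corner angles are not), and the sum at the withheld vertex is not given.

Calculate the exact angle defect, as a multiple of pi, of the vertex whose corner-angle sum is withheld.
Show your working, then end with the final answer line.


V = 6, E = 12, F = 8; chi = V - E + F = 2
Gauss-Bonnet: total defect = 2*pi*chi = 4*pi; visible defects sum to (35/12)*pi

Answer: defect(P4) = (13/12)*pi


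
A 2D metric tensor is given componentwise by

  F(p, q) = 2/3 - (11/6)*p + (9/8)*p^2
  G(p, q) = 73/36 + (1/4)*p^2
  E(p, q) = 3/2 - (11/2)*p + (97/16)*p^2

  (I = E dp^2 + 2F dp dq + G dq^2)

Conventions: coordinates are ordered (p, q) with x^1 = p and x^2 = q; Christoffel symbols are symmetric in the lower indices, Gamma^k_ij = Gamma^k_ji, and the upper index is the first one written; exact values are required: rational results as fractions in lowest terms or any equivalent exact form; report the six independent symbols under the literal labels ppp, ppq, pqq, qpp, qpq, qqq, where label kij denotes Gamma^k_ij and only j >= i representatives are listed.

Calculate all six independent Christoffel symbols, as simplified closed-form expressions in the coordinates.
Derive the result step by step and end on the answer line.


E = 3/2 - (11/2)*p + (97/16)*p^2; F = 2/3 - (11/6)*p + (9/8)*p^2; G = 73/36 + (1/4)*p^2
Gamma^k_ij = (1/2) g^{kl} (d_i g_jl + d_j g_il - d_l g_ij), with g^inv = (1/(EG-F^2)) [[G, -F], [-F, E]]
first partials: E_p = -11/2 + (97/8)*p, E_q = 0, F_p = -11/6 + (9/4)*p, F_q = 0, G_p = (1/2)*p, G_q = 0
D = EG - F^2 = 187/72 - (209/24)*p + (1499/192)*p^2 + (11/4)*p^3 + (1/4)*p^4
expanded: Gamma^p_pp = (G E_p - 2F F_p + F E_q)/(2D), Gamma^p_pq = (G E_q - F G_p)/(2D), Gamma^p_qq = (2G F_q - G G_p - F G_q)/(2D), Gamma^q_pp = (2E F_p - E E_q - F E_p)/(2D), Gamma^q_pq = (E G_p - F E_q)/(2D), Gamma^q_qq = (E G_q - 2F F_q + F G_p)/(2D); substitute and cancel common factors

Answer: Gamma_ppp = (-585*p^3 + 3168*p^2 + 4281*p - 2508)/(144*p^4 + 1584*p^3 + 4497*p^2 - 5016*p + 1496), Gamma_ppq = (-162*p^3 + 264*p^2 - 96*p)/(144*p^4 + 1584*p^3 + 4497*p^2 - 5016*p + 1496), Gamma_pqq = (-36*p^3 - 292*p)/(144*p^4 + 1584*p^3 + 4497*p^2 - 5016*p + 1496), Gamma_qpp = (7857*p^3 - 10692*p^2 + 5040*p - 1056)/(288*p^4 + 3168*p^3 + 8994*p^2 - 10032*p + 2992), Gamma_qpq = (873*p^3 - 792*p^2 + 216*p)/(144*p^4 + 1584*p^3 + 4497*p^2 - 5016*p + 1496), Gamma_qqq = (162*p^3 - 264*p^2 + 96*p)/(144*p^4 + 1584*p^3 + 4497*p^2 - 5016*p + 1496)


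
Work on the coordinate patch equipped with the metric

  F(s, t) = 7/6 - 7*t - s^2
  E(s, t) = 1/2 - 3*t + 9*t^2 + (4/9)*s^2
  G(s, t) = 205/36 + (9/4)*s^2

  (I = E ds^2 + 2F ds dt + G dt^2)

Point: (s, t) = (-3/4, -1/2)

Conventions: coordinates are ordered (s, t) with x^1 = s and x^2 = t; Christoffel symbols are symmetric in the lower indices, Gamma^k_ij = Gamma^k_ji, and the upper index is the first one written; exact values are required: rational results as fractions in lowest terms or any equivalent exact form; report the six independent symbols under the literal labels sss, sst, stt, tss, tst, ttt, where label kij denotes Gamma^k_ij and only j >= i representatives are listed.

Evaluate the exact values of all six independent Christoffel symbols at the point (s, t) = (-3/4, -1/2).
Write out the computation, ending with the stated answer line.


E = 9/2, F = 197/48, G = 4009/576 at the point
E_s = -2/3, E_t = -12, F_s = 3/2, F_t = -7, G_s = -27/8, G_t = 0
EG - F^2 = 33353/2304;  g^inv = (2304/33353) * [[4009/576, -197/48], [-197/48, 9/2]]
first-kind symbols [ij,l] = (1/2)(d_i g_jl + d_j g_il - d_l g_ij): [ss,s] = E_s/2 = -1/3, [ss,t] = F_s - E_t/2 = 15/2, [st,s] = E_t/2 = -6, [st,t] = G_s/2 = -27/16, [tt,s] = F_t - G_s/2 = -85/16, [tt,t] = G_t/2 = 0
Gamma^s_ij = (G*[ij,s] - F*[ij,t])/(EG - F^2), Gamma^t_ij = (E*[ij,t] - F*[ij,s])/(EG - F^2)

Answer: Gamma_sss = -228796/100059, Gamma_sst = -80259/33353, Gamma_stt = -340765/133412, Gamma_tss = 80912/33353, Gamma_tst = 39240/33353, Gamma_ttt = 50235/33353


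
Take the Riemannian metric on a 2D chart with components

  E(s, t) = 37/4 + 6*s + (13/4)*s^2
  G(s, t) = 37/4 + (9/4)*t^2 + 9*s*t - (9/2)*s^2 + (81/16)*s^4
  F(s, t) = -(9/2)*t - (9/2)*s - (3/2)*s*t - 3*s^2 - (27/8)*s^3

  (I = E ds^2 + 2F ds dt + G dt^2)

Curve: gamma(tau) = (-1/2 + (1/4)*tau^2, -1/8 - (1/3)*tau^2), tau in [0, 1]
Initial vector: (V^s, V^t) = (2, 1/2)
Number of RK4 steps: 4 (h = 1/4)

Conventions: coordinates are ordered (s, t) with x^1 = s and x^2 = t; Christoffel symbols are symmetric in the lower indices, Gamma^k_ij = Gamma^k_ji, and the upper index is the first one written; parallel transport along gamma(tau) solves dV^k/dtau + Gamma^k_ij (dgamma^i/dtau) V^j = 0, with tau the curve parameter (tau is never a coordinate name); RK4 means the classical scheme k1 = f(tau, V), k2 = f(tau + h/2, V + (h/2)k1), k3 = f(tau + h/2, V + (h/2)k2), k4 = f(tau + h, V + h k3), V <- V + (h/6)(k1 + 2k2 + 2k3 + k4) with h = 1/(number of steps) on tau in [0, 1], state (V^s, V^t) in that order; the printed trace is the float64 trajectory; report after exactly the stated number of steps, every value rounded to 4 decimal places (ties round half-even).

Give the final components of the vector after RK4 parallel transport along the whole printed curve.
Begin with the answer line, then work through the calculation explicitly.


Answer: V^s = 1.7310, V^t = 0.6728

gamma'(tau) = ((1/2)*tau, -(2/3)*tau); f(tau, V)^k = -Gamma^k_ij(gamma(tau)) gamma'^i(tau) V^j; h = 1/4; intermediate values shown to 6 dp
curve data and Christoffel symbols at the stage parameters:
  tau = 0.000000: gamma = (-0.500000, -0.125000), gamma' = (0.000000, 0.000000); Gamma_sss = 0.371928, Gamma_sst = -0.017352, Gamma_stt = -0.544680, Gamma_tss = -0.523604, Gamma_tst = 0.051262, Gamma_ttt = -0.135979
  tau = 0.125000: gamma = (-0.496094, -0.130208), gamma' = (0.062500, -0.083333); Gamma_sss = 0.372108, Gamma_sst = -0.016825, Gamma_stt = -0.543289, Gamma_tss = -0.519510, Gamma_tst = 0.049687, Gamma_ttt = -0.134982
  tau = 0.250000: gamma = (-0.484375, -0.145833), gamma' = (0.125000, -0.166667); Gamma_sss = 0.372797, Gamma_sst = -0.015158, Gamma_stt = -0.538659, Gamma_tss = -0.507710, Gamma_tst = 0.044703, Gamma_ttt = -0.132128
  tau = 0.375000: gamma = (-0.464844, -0.171875), gamma' = (0.187500, -0.250000); Gamma_sss = 0.374414, Gamma_sst = -0.012099, Gamma_stt = -0.529474, Gamma_tss = -0.489601, Gamma_tst = 0.035577, Gamma_ttt = -0.127817
  tau = 0.500000: gamma = (-0.437500, -0.208333), gamma' = (0.250000, -0.333333); Gamma_sss = 0.377554, Gamma_sst = -0.007253, Gamma_stt = -0.513744, Gamma_tss = -0.467340, Gamma_tst = 0.021213, Gamma_ttt = -0.122678
  tau = 0.625000: gamma = (-0.402344, -0.255208), gamma' = (0.312500, -0.416667); Gamma_sss = 0.382890, Gamma_sst = -0.000103, Gamma_stt = -0.489094, Gamma_tss = -0.443643, Gamma_tst = 0.000300, Gamma_ttt = -0.117522
  tau = 0.750000: gamma = (-0.359375, -0.312500), gamma' = (0.375000, -0.500000); Gamma_sss = 0.391072, Gamma_sst = 0.009976, Gamma_stt = -0.453132, Gamma_tss = -0.421575, Gamma_tst = -0.028564, Gamma_ttt = -0.113306
  tau = 0.875000: gamma = (-0.308594, -0.380208), gamma' = (0.437500, -0.583333); Gamma_sss = 0.402697, Gamma_sst = 0.023726, Gamma_stt = -0.403895, Gamma_tss = -0.404402, Gamma_tst = -0.066814, Gamma_ttt = -0.111102
  tau = 1.000000: gamma = (-0.250000, -0.458333), gamma' = (0.500000, -0.666667); Gamma_sss = 0.418336, Gamma_sst = 0.042005, Gamma_stt = -0.340298, Gamma_tss = -0.395569, Gamma_tst = -0.115961, Gamma_ttt = -0.112071
step 0: V^s = 2.0000, V^t = 0.5000
step 1: k1 = (0.000000, 0.000000), k2 = (-0.071429, 0.066043), k3 = (-0.071574, 0.065598), k4 = (-0.142755, 0.126302); V <- V + (h/6)(k1 + 2k2 + 2k3 + k4): V^s = 1.9821, V^t = 0.5162
step 2: k1 = (-0.142742, 0.126309), k2 = (-0.213056, 0.177244), k3 = (-0.213241, 0.176113), k4 = (-0.281650, 0.213111); V <- V + (h/6)(k1 + 2k2 + 2k3 + k4): V^s = 1.9289, V^t = 0.5598
step 3: k1 = (-0.281586, 0.213144), k2 = (-0.346168, 0.234008), k3 = (-0.345733, 0.232759), k4 = (-0.403347, 0.236574); V <- V + (h/6)(k1 + 2k2 + 2k3 + k4): V^s = 1.8427, V^t = 0.6175
step 4: k1 = (-0.403253, 0.236633), k2 = (-0.450127, 0.224232), k3 = (-0.448794, 0.223479), k4 = (-0.480408, 0.197222); V <- V + (h/6)(k1 + 2k2 + 2k3 + k4): V^s = 1.7310, V^t = 0.6728
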